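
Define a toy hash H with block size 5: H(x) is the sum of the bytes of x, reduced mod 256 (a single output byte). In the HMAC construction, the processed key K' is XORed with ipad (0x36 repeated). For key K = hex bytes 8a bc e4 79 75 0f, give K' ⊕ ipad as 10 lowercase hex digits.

1136363636

Key hex bytes 8a bc e4 79 75 0f is 6 bytes > B = 5, so hash it first: H(key) = 27, then zero-pad to 5 bytes: K' = 27 00 00 00 00.
XOR each byte with 0x36: 27⊕36=11, 00⊕36=36, 00⊕36=36, 00⊕36=36, 00⊕36=36.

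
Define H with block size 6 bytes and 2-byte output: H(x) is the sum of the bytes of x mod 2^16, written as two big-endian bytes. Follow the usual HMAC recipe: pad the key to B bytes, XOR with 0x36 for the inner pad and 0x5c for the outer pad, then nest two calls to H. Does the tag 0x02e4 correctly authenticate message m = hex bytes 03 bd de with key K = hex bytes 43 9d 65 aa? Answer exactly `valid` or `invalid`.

Key hex bytes 43 9d 65 aa is 4 bytes ≤ B = 6; zero-pad to 6 bytes: K' = 43 9d 65 aa 00 00.
K' ⊕ ipad = 75 ab 53 9c 36 36; K' ⊕ opad = 1f c1 39 f6 5c 5c.
Inner hash: sum = 117+171+83+156+54+54+3+189+222 = 1049 → 04 19.
Outer hash (recomputed tag): sum = 31+193+57+246+92+92+4+25 = 740 → 02 e4.
Recomputed tag = 02e4; claimed = 02e4 → match.

valid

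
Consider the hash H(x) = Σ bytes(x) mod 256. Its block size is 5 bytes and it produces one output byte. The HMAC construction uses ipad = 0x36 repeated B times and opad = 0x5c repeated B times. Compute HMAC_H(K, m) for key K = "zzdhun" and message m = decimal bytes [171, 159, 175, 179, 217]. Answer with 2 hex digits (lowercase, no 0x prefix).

Key "zzdhun" = 7a 7a 64 68 75 6e is 6 bytes > B = 5, so hash it first: H(key) = a3, then zero-pad to 5 bytes: K' = a3 00 00 00 00.
K' ⊕ ipad = 95 36 36 36 36.  K' ⊕ opad = ff 5c 5c 5c 5c.
Inner input = (K'⊕ipad) ∥ m = 95 36 36 36 36 ∥ ab 9f af b3 d9.
Inner hash: sum = 149+54+54+54+54+171+159+175+179+217 = 1266; mod 256 = 242 → f2.
Outer input = (K'⊕opad) ∥ inner = ff 5c 5c 5c 5c ∥ f2.
Outer hash (tag): sum = 255+92+92+92+92+242 = 865; mod 256 = 97 → 61.

61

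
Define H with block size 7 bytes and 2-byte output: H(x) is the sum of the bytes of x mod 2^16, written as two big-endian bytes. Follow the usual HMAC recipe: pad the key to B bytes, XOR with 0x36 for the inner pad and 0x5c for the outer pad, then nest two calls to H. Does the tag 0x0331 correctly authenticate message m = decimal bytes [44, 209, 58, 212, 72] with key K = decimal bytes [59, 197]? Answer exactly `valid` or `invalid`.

valid

Key decimal bytes [59, 197] = 3b c5 is 2 bytes ≤ B = 7; zero-pad to 7 bytes: K' = 3b c5 00 00 00 00 00.
K' ⊕ ipad = 0d f3 36 36 36 36 36; K' ⊕ opad = 67 99 5c 5c 5c 5c 5c.
Inner hash: sum = 13+243+54+54+54+54+54+44+209+58+212+72 = 1121 → 04 61.
Outer hash (recomputed tag): sum = 103+153+92+92+92+92+92+4+97 = 817 → 03 31.
Recomputed tag = 0331; claimed = 0331 → match.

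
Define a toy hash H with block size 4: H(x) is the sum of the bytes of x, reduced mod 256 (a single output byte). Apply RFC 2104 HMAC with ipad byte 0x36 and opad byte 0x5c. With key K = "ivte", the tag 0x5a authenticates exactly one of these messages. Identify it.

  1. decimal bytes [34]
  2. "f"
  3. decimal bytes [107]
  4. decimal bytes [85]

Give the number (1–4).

Key "ivte" = 69 76 74 65 is exactly B = 4 bytes: K' = 69 76 74 65.
K' ⊕ ipad = 5f 40 42 53; K' ⊕ opad = 35 2a 28 39.
m1: inner = H(5f 40 42 53 22) = 56; tag = H(35 2a 28 39 56) = 16
m2: inner = H(5f 40 42 53 66) = 9a; tag = H(35 2a 28 39 9a) = 5a ← matches
m3: inner = H(5f 40 42 53 6b) = 9f; tag = H(35 2a 28 39 9f) = 5f
m4: inner = H(5f 40 42 53 55) = 89; tag = H(35 2a 28 39 89) = 49

2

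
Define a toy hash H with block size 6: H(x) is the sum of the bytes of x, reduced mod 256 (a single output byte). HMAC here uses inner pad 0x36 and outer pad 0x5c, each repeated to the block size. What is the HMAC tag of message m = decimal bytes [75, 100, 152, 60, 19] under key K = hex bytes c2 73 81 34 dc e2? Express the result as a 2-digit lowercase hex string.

Key hex bytes c2 73 81 34 dc e2 is exactly B = 6 bytes: K' = c2 73 81 34 dc e2.
K' ⊕ ipad = f4 45 b7 02 ea d4.  K' ⊕ opad = 9e 2f dd 68 80 be.
Inner input = (K'⊕ipad) ∥ m = f4 45 b7 02 ea d4 ∥ 4b 64 98 3c 13.
Inner hash: sum = 244+69+183+2+234+212+75+100+152+60+19 = 1350; mod 256 = 70 → 46.
Outer input = (K'⊕opad) ∥ inner = 9e 2f dd 68 80 be ∥ 46.
Outer hash (tag): sum = 158+47+221+104+128+190+70 = 918; mod 256 = 150 → 96.

96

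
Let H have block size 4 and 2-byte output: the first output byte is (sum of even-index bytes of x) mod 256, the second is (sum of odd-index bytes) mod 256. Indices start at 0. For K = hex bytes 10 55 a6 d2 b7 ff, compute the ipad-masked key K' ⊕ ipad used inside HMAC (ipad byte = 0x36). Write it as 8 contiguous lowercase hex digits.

5b103636

Key hex bytes 10 55 a6 d2 b7 ff is 6 bytes > B = 4, so hash it first: H(key) = 6d 26, then zero-pad to 4 bytes: K' = 6d 26 00 00.
XOR each byte with 0x36: 6d⊕36=5b, 26⊕36=10, 00⊕36=36, 00⊕36=36.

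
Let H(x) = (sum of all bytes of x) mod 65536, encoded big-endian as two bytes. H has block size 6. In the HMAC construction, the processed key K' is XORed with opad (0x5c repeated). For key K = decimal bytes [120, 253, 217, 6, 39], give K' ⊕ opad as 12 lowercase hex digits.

24a1855a7b5c

Key decimal bytes [120, 253, 217, 6, 39] = 78 fd d9 06 27 is 5 bytes ≤ B = 6; zero-pad to 6 bytes: K' = 78 fd d9 06 27 00.
XOR each byte with 0x5c: 78⊕5c=24, fd⊕5c=a1, d9⊕5c=85, 06⊕5c=5a, 27⊕5c=7b, 00⊕5c=5c.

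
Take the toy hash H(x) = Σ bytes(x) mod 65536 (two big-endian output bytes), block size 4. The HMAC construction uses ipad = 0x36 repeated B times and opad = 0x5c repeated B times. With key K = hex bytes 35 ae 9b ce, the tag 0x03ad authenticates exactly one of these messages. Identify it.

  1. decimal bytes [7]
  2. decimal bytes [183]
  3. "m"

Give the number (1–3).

2

Key hex bytes 35 ae 9b ce is exactly B = 4 bytes: K' = 35 ae 9b ce.
K' ⊕ ipad = 03 98 ad f8; K' ⊕ opad = 69 f2 c7 92.
m1: inner = H(03 98 ad f8 07) = 02 47; tag = H(69 f2 c7 92 02 47) = 02fd
m2: inner = H(03 98 ad f8 b7) = 02 f7; tag = H(69 f2 c7 92 02 f7) = 03ad ← matches
m3: inner = H(03 98 ad f8 6d) = 02 ad; tag = H(69 f2 c7 92 02 ad) = 0363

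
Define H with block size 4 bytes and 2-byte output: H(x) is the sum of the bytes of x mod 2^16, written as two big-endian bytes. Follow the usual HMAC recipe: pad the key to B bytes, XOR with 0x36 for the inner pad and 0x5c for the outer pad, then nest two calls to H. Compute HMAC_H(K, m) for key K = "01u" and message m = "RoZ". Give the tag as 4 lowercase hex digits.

0200

Key "01u" = 30 31 75 is 3 bytes ≤ B = 4; zero-pad to 4 bytes: K' = 30 31 75 00.
K' ⊕ ipad = 06 07 43 36.  K' ⊕ opad = 6c 6d 29 5c.
Inner input = (K'⊕ipad) ∥ m = 06 07 43 36 ∥ 52 6f 5a.
Inner hash: sum = 6+7+67+54+82+111+90 = 417 → 01 a1.
Outer input = (K'⊕opad) ∥ inner = 6c 6d 29 5c ∥ 01 a1.
Outer hash (tag): sum = 108+109+41+92+1+161 = 512 → 02 00.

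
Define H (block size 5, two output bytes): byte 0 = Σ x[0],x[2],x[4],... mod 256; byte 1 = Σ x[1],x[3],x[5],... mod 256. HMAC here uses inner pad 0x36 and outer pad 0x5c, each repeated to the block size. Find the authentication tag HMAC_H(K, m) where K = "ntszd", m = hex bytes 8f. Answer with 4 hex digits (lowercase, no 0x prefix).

b63d

Key "ntszd" = 6e 74 73 7a 64 is exactly B = 5 bytes: K' = 6e 74 73 7a 64.
K' ⊕ ipad = 58 42 45 4c 52.  K' ⊕ opad = 32 28 2f 26 38.
Inner input = (K'⊕ipad) ∥ m = 58 42 45 4c 52 ∥ 8f.
Inner hash: even-index sum = 239 mod 256 = 239; odd-index sum = 285 mod 256 = 29 → ef 1d.
Outer input = (K'⊕opad) ∥ inner = 32 28 2f 26 38 ∥ ef 1d.
Outer hash (tag): even-index sum = 182 mod 256 = 182; odd-index sum = 317 mod 256 = 61 → b6 3d.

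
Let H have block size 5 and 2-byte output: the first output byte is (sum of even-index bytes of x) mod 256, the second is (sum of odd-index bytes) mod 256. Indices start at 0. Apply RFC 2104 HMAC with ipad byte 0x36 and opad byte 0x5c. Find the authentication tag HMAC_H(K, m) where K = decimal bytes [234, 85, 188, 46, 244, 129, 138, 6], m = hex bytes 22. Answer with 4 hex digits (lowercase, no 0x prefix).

c430

Key decimal bytes [234, 85, 188, 46, 244, 129, 138, 6] = ea 55 bc 2e f4 81 8a 06 is 8 bytes > B = 5, so hash it first: H(key) = 24 0a, then zero-pad to 5 bytes: K' = 24 0a 00 00 00.
K' ⊕ ipad = 12 3c 36 36 36.  K' ⊕ opad = 78 56 5c 5c 5c.
Inner input = (K'⊕ipad) ∥ m = 12 3c 36 36 36 ∥ 22.
Inner hash: even-index sum = 126 mod 256 = 126; odd-index sum = 148 mod 256 = 148 → 7e 94.
Outer input = (K'⊕opad) ∥ inner = 78 56 5c 5c 5c ∥ 7e 94.
Outer hash (tag): even-index sum = 452 mod 256 = 196; odd-index sum = 304 mod 256 = 48 → c4 30.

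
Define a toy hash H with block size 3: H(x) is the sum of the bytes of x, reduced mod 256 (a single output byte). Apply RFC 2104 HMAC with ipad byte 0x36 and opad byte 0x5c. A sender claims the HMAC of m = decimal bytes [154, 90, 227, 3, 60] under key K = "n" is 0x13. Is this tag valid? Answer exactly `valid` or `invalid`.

Key "n" = 6e is 1 byte ≤ B = 3; zero-pad to 3 bytes: K' = 6e 00 00.
K' ⊕ ipad = 58 36 36; K' ⊕ opad = 32 5c 5c.
Inner hash: sum = 88+54+54+154+90+227+3+60 = 730; mod 256 = 218 → da.
Outer hash (recomputed tag): sum = 50+92+92+218 = 452; mod 256 = 196 → c4.
Recomputed tag = c4; claimed = 13 → mismatch.

invalid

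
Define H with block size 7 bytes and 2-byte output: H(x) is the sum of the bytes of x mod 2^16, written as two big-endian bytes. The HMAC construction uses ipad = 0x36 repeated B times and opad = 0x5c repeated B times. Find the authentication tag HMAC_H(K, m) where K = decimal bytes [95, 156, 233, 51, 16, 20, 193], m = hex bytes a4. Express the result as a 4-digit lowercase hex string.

03f5

Key decimal bytes [95, 156, 233, 51, 16, 20, 193] = 5f 9c e9 33 10 14 c1 is exactly B = 7 bytes: K' = 5f 9c e9 33 10 14 c1.
K' ⊕ ipad = 69 aa df 05 26 22 f7.  K' ⊕ opad = 03 c0 b5 6f 4c 48 9d.
Inner input = (K'⊕ipad) ∥ m = 69 aa df 05 26 22 f7 ∥ a4.
Inner hash: sum = 105+170+223+5+38+34+247+164 = 986 → 03 da.
Outer input = (K'⊕opad) ∥ inner = 03 c0 b5 6f 4c 48 9d ∥ 03 da.
Outer hash (tag): sum = 3+192+181+111+76+72+157+3+218 = 1013 → 03 f5.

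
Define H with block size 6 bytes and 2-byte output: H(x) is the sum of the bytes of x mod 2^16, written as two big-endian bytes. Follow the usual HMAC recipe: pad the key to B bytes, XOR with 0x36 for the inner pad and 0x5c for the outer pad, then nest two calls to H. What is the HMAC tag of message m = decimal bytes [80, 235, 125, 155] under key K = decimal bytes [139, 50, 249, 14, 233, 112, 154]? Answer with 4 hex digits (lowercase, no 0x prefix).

Key decimal bytes [139, 50, 249, 14, 233, 112, 154] = 8b 32 f9 0e e9 70 9a is 7 bytes > B = 6, so hash it first: H(key) = 03 b7, then zero-pad to 6 bytes: K' = 03 b7 00 00 00 00.
K' ⊕ ipad = 35 81 36 36 36 36.  K' ⊕ opad = 5f eb 5c 5c 5c 5c.
Inner input = (K'⊕ipad) ∥ m = 35 81 36 36 36 36 ∥ 50 eb 7d 9b.
Inner hash: sum = 53+129+54+54+54+54+80+235+125+155 = 993 → 03 e1.
Outer input = (K'⊕opad) ∥ inner = 5f eb 5c 5c 5c 5c ∥ 03 e1.
Outer hash (tag): sum = 95+235+92+92+92+92+3+225 = 926 → 03 9e.

039e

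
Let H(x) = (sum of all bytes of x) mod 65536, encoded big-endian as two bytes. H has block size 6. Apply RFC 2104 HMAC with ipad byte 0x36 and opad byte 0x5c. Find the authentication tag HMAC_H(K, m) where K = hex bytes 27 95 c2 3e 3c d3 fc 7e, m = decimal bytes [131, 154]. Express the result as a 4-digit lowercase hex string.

Key hex bytes 27 95 c2 3e 3c d3 fc 7e is 8 bytes > B = 6, so hash it first: H(key) = 04 45, then zero-pad to 6 bytes: K' = 04 45 00 00 00 00.
K' ⊕ ipad = 32 73 36 36 36 36.  K' ⊕ opad = 58 19 5c 5c 5c 5c.
Inner input = (K'⊕ipad) ∥ m = 32 73 36 36 36 36 ∥ 83 9a.
Inner hash: sum = 50+115+54+54+54+54+131+154 = 666 → 02 9a.
Outer input = (K'⊕opad) ∥ inner = 58 19 5c 5c 5c 5c ∥ 02 9a.
Outer hash (tag): sum = 88+25+92+92+92+92+2+154 = 637 → 02 7d.

027d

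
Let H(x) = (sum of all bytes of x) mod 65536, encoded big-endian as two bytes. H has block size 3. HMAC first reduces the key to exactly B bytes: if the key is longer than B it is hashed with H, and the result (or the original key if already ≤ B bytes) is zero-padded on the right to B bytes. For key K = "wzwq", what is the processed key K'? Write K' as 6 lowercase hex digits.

|K| = 4 > B = 3, so first hash the key.
H(K): sum = 119+122+119+113 = 473 → 01 d9.
Zero-pad H(K) = 01 d9 to 3 bytes: K' = 01 d9 00.

01d900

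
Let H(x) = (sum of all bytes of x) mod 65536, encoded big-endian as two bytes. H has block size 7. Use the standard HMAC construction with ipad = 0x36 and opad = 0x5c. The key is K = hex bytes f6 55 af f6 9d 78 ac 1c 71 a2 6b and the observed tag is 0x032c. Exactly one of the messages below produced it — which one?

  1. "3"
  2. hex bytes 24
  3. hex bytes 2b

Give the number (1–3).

Key hex bytes f6 55 af f6 9d 78 ac 1c 71 a2 6b is 11 bytes > B = 7, so hash it first: H(key) = 06 4b, then zero-pad to 7 bytes: K' = 06 4b 00 00 00 00 00.
K' ⊕ ipad = 30 7d 36 36 36 36 36; K' ⊕ opad = 5a 17 5c 5c 5c 5c 5c.
m1: inner = H(30 7d 36 36 36 36 36 33) = 01 ee; tag = H(5a 17 5c 5c 5c 5c 5c 01 ee) = 032c ← matches
m2: inner = H(30 7d 36 36 36 36 36 24) = 01 df; tag = H(5a 17 5c 5c 5c 5c 5c 01 df) = 031d
m3: inner = H(30 7d 36 36 36 36 36 2b) = 01 e6; tag = H(5a 17 5c 5c 5c 5c 5c 01 e6) = 0324

1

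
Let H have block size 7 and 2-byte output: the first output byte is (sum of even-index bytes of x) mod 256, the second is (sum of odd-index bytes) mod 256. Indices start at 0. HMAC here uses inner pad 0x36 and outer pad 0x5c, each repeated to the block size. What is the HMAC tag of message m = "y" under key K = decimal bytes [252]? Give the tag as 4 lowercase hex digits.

Key decimal bytes [252] = fc is 1 byte ≤ B = 7; zero-pad to 7 bytes: K' = fc 00 00 00 00 00 00.
K' ⊕ ipad = ca 36 36 36 36 36 36.  K' ⊕ opad = a0 5c 5c 5c 5c 5c 5c.
Inner input = (K'⊕ipad) ∥ m = ca 36 36 36 36 36 36 ∥ 79.
Inner hash: even-index sum = 364 mod 256 = 108; odd-index sum = 283 mod 256 = 27 → 6c 1b.
Outer input = (K'⊕opad) ∥ inner = a0 5c 5c 5c 5c 5c 5c ∥ 6c 1b.
Outer hash (tag): even-index sum = 463 mod 256 = 207; odd-index sum = 384 mod 256 = 128 → cf 80.

cf80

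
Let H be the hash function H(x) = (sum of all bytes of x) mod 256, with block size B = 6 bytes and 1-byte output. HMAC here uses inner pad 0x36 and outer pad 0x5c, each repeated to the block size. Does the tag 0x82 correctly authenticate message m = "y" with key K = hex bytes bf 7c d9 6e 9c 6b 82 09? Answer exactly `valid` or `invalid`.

invalid

Key hex bytes bf 7c d9 6e 9c 6b 82 09 is 8 bytes > B = 6, so hash it first: H(key) = 14, then zero-pad to 6 bytes: K' = 14 00 00 00 00 00.
K' ⊕ ipad = 22 36 36 36 36 36; K' ⊕ opad = 48 5c 5c 5c 5c 5c.
Inner hash: sum = 34+54+54+54+54+54+121 = 425; mod 256 = 169 → a9.
Outer hash (recomputed tag): sum = 72+92+92+92+92+92+169 = 701; mod 256 = 189 → bd.
Recomputed tag = bd; claimed = 82 → mismatch.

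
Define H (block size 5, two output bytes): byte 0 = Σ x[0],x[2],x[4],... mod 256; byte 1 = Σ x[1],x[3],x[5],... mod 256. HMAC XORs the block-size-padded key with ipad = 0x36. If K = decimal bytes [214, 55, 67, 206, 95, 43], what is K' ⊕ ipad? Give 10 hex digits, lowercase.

Key decimal bytes [214, 55, 67, 206, 95, 43] = d6 37 43 ce 5f 2b is 6 bytes > B = 5, so hash it first: H(key) = 78 30, then zero-pad to 5 bytes: K' = 78 30 00 00 00.
XOR each byte with 0x36: 78⊕36=4e, 30⊕36=06, 00⊕36=36, 00⊕36=36, 00⊕36=36.

4e06363636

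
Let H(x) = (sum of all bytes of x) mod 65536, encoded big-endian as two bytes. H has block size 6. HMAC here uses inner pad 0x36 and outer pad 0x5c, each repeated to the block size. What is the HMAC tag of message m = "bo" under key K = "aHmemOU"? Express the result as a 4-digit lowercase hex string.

0337

Key "aHmemOU" = 61 48 6d 65 6d 4f 55 is 7 bytes > B = 6, so hash it first: H(key) = 02 8c, then zero-pad to 6 bytes: K' = 02 8c 00 00 00 00.
K' ⊕ ipad = 34 ba 36 36 36 36.  K' ⊕ opad = 5e d0 5c 5c 5c 5c.
Inner input = (K'⊕ipad) ∥ m = 34 ba 36 36 36 36 ∥ 62 6f.
Inner hash: sum = 52+186+54+54+54+54+98+111 = 663 → 02 97.
Outer input = (K'⊕opad) ∥ inner = 5e d0 5c 5c 5c 5c ∥ 02 97.
Outer hash (tag): sum = 94+208+92+92+92+92+2+151 = 823 → 03 37.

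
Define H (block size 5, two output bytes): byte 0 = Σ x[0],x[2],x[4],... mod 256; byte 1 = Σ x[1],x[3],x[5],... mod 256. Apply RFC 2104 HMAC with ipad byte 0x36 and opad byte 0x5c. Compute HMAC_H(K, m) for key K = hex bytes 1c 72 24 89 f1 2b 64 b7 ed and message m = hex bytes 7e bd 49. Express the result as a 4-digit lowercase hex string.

7eba

Key hex bytes 1c 72 24 89 f1 2b 64 b7 ed is 9 bytes > B = 5, so hash it first: H(key) = 82 dd, then zero-pad to 5 bytes: K' = 82 dd 00 00 00.
K' ⊕ ipad = b4 eb 36 36 36.  K' ⊕ opad = de 81 5c 5c 5c.
Inner input = (K'⊕ipad) ∥ m = b4 eb 36 36 36 ∥ 7e bd 49.
Inner hash: even-index sum = 477 mod 256 = 221; odd-index sum = 488 mod 256 = 232 → dd e8.
Outer input = (K'⊕opad) ∥ inner = de 81 5c 5c 5c ∥ dd e8.
Outer hash (tag): even-index sum = 638 mod 256 = 126; odd-index sum = 442 mod 256 = 186 → 7e ba.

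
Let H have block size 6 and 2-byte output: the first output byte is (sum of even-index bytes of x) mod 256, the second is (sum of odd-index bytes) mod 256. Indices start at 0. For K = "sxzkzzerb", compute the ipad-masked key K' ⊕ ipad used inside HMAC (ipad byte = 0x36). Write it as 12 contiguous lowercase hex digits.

18f936363636

Key "sxzkzzerb" = 73 78 7a 6b 7a 7a 65 72 62 is 9 bytes > B = 6, so hash it first: H(key) = 2e cf, then zero-pad to 6 bytes: K' = 2e cf 00 00 00 00.
XOR each byte with 0x36: 2e⊕36=18, cf⊕36=f9, 00⊕36=36, 00⊕36=36, 00⊕36=36, 00⊕36=36.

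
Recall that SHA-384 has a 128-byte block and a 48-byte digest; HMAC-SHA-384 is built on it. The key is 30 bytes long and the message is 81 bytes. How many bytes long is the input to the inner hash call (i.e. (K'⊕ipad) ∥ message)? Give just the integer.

209

Key is 30 ≤ 128 bytes, zero-padded: |K'| = 128.
Inner input = (K'⊕ipad) ∥ m → 128 + 81 = 209 bytes.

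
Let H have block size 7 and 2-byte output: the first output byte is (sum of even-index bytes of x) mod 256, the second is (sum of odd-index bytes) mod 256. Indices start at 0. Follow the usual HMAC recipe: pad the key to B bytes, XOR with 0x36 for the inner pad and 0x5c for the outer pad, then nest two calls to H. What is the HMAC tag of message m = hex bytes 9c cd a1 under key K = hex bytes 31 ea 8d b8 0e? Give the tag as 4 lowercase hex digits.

Key hex bytes 31 ea 8d b8 0e is 5 bytes ≤ B = 7; zero-pad to 7 bytes: K' = 31 ea 8d b8 0e 00 00.
K' ⊕ ipad = 07 dc bb 8e 38 36 36.  K' ⊕ opad = 6d b6 d1 e4 52 5c 5c.
Inner input = (K'⊕ipad) ∥ m = 07 dc bb 8e 38 36 36 ∥ 9c cd a1.
Inner hash: even-index sum = 509 mod 256 = 253; odd-index sum = 733 mod 256 = 221 → fd dd.
Outer input = (K'⊕opad) ∥ inner = 6d b6 d1 e4 52 5c 5c ∥ fd dd.
Outer hash (tag): even-index sum = 713 mod 256 = 201; odd-index sum = 755 mod 256 = 243 → c9 f3.

c9f3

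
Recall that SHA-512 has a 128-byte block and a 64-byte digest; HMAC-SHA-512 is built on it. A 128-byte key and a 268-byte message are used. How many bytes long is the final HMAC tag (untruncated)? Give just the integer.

The tag is one SHA-512 digest: 64 bytes.

64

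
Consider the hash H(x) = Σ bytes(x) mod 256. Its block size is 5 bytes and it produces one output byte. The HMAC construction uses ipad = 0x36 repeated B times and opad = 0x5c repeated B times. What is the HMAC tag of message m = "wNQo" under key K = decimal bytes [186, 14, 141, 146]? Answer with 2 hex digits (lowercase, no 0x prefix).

11

Key decimal bytes [186, 14, 141, 146] = ba 0e 8d 92 is 4 bytes ≤ B = 5; zero-pad to 5 bytes: K' = ba 0e 8d 92 00.
K' ⊕ ipad = 8c 38 bb a4 36.  K' ⊕ opad = e6 52 d1 ce 5c.
Inner input = (K'⊕ipad) ∥ m = 8c 38 bb a4 36 ∥ 77 4e 51 6f.
Inner hash: sum = 140+56+187+164+54+119+78+81+111 = 990; mod 256 = 222 → de.
Outer input = (K'⊕opad) ∥ inner = e6 52 d1 ce 5c ∥ de.
Outer hash (tag): sum = 230+82+209+206+92+222 = 1041; mod 256 = 17 → 11.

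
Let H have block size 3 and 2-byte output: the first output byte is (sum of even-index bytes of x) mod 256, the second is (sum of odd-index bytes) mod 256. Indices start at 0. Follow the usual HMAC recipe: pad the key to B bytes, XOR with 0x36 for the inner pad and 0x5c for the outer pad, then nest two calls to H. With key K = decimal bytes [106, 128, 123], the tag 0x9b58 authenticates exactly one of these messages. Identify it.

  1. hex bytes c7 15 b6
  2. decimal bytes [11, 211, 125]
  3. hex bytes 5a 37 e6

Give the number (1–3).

Key decimal bytes [106, 128, 123] = 6a 80 7b is exactly B = 3 bytes: K' = 6a 80 7b.
K' ⊕ ipad = 5c b6 4d; K' ⊕ opad = 36 dc 27.
m1: inner = H(5c b6 4d c7 15 b6) = be 33; tag = H(36 dc 27 be 33) = 909a
m2: inner = H(5c b6 4d 0b d3 7d) = 7c 3e; tag = H(36 dc 27 7c 3e) = 9b58 ← matches
m3: inner = H(5c b6 4d 5a 37 e6) = e0 f6; tag = H(36 dc 27 e0 f6) = 53bc

2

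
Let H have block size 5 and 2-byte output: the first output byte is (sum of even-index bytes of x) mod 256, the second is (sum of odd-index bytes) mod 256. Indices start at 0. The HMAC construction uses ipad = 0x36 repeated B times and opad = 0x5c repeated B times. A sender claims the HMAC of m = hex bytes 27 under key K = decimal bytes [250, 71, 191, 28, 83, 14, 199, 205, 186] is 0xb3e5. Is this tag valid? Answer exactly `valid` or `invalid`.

invalid

Key decimal bytes [250, 71, 191, 28, 83, 14, 199, 205, 186] = fa 47 bf 1c 53 0e c7 cd ba is 9 bytes > B = 5, so hash it first: H(key) = 8d 3e, then zero-pad to 5 bytes: K' = 8d 3e 00 00 00.
K' ⊕ ipad = bb 08 36 36 36; K' ⊕ opad = d1 62 5c 5c 5c.
Inner hash: even-index sum = 295 mod 256 = 39; odd-index sum = 101 mod 256 = 101 → 27 65.
Outer hash (recomputed tag): even-index sum = 494 mod 256 = 238; odd-index sum = 229 mod 256 = 229 → ee e5.
Recomputed tag = eee5; claimed = b3e5 → mismatch.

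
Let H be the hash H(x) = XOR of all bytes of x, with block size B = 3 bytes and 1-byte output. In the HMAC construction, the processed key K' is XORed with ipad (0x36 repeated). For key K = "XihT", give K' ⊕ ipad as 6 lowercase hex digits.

Key "XihT" = 58 69 68 54 is 4 bytes > B = 3, so hash it first: H(key) = 0d, then zero-pad to 3 bytes: K' = 0d 00 00.
XOR each byte with 0x36: 0d⊕36=3b, 00⊕36=36, 00⊕36=36.

3b3636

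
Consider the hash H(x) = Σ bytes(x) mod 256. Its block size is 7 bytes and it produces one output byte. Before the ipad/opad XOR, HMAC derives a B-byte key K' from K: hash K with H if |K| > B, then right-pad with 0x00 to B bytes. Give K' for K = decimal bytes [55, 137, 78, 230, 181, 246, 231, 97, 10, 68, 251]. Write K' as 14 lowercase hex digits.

|K| = 11 > B = 7, so first hash the key.
H(K): sum = 55+137+78+230+181+246+231+97+10+68+251 = 1584; mod 256 = 48 → 30.
Zero-pad H(K) = 30 to 7 bytes: K' = 30 00 00 00 00 00 00.

30000000000000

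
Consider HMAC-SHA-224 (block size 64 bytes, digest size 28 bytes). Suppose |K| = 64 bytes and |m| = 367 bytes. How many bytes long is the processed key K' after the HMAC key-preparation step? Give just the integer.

64

Key is 64 ≤ 64 bytes, zero-padded: |K'| = 64.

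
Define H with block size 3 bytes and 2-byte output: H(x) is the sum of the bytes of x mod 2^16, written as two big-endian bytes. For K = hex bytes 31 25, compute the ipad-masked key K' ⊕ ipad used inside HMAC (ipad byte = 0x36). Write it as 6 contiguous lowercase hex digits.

Key hex bytes 31 25 is 2 bytes ≤ B = 3; zero-pad to 3 bytes: K' = 31 25 00.
XOR each byte with 0x36: 31⊕36=07, 25⊕36=13, 00⊕36=36.

071336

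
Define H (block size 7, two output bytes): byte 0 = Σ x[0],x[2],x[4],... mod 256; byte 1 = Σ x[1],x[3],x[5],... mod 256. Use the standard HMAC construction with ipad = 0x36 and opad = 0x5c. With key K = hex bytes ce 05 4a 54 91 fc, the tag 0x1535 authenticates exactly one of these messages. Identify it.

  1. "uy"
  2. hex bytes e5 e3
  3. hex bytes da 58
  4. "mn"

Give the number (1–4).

Key hex bytes ce 05 4a 54 91 fc is 6 bytes ≤ B = 7; zero-pad to 7 bytes: K' = ce 05 4a 54 91 fc 00.
K' ⊕ ipad = f8 33 7c 62 a7 ca 36; K' ⊕ opad = 92 59 16 08 cd a0 5c.
m1: inner = H(f8 33 7c 62 a7 ca 36 75 79) = ca d4; tag = H(92 59 16 08 cd a0 5c ca d4) = a5cb
m2: inner = H(f8 33 7c 62 a7 ca 36 e5 e3) = 34 44; tag = H(92 59 16 08 cd a0 5c 34 44) = 1535 ← matches
m3: inner = H(f8 33 7c 62 a7 ca 36 da 58) = a9 39; tag = H(92 59 16 08 cd a0 5c a9 39) = 0aaa
m4: inner = H(f8 33 7c 62 a7 ca 36 6d 6e) = bf cc; tag = H(92 59 16 08 cd a0 5c bf cc) = 9dc0

2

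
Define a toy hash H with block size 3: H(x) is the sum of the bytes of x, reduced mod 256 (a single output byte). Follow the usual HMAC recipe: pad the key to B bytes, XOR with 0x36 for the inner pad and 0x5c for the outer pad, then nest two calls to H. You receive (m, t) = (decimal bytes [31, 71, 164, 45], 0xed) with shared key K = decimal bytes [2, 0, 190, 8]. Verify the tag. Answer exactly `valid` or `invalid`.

valid

Key decimal bytes [2, 0, 190, 8] = 02 00 be 08 is 4 bytes > B = 3, so hash it first: H(key) = c8, then zero-pad to 3 bytes: K' = c8 00 00.
K' ⊕ ipad = fe 36 36; K' ⊕ opad = 94 5c 5c.
Inner hash: sum = 254+54+54+31+71+164+45 = 673; mod 256 = 161 → a1.
Outer hash (recomputed tag): sum = 148+92+92+161 = 493; mod 256 = 237 → ed.
Recomputed tag = ed; claimed = ed → match.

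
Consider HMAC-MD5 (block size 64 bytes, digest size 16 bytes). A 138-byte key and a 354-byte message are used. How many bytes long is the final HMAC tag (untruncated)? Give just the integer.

16

The tag is one MD5 digest: 16 bytes.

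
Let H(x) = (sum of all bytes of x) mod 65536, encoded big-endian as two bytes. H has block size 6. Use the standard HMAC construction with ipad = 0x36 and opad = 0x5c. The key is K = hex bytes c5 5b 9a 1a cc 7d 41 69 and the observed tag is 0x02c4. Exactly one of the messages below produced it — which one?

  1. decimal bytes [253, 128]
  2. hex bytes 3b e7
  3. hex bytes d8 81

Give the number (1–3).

3

Key hex bytes c5 5b 9a 1a cc 7d 41 69 is 8 bytes > B = 6, so hash it first: H(key) = 03 c7, then zero-pad to 6 bytes: K' = 03 c7 00 00 00 00.
K' ⊕ ipad = 35 f1 36 36 36 36; K' ⊕ opad = 5f 9b 5c 5c 5c 5c.
m1: inner = H(35 f1 36 36 36 36 fd 80) = 03 7b; tag = H(5f 9b 5c 5c 5c 5c 03 7b) = 02e8
m2: inner = H(35 f1 36 36 36 36 3b e7) = 03 20; tag = H(5f 9b 5c 5c 5c 5c 03 20) = 028d
m3: inner = H(35 f1 36 36 36 36 d8 81) = 03 57; tag = H(5f 9b 5c 5c 5c 5c 03 57) = 02c4 ← matches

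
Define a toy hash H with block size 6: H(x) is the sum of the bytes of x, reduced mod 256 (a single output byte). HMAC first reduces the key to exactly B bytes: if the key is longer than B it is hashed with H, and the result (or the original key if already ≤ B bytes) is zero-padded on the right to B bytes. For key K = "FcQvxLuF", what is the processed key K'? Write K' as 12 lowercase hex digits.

|K| = 8 > B = 6, so first hash the key.
H(K): sum = 70+99+81+118+120+76+117+70 = 751; mod 256 = 239 → ef.
Zero-pad H(K) = ef to 6 bytes: K' = ef 00 00 00 00 00.

ef0000000000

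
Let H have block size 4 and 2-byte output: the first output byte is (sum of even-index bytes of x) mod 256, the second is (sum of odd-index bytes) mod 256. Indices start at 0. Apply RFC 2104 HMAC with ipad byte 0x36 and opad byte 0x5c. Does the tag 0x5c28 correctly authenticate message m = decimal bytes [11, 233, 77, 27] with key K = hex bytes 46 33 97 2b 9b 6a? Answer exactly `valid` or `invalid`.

Key hex bytes 46 33 97 2b 9b 6a is 6 bytes > B = 4, so hash it first: H(key) = 78 c8, then zero-pad to 4 bytes: K' = 78 c8 00 00.
K' ⊕ ipad = 4e fe 36 36; K' ⊕ opad = 24 94 5c 5c.
Inner hash: even-index sum = 220 mod 256 = 220; odd-index sum = 568 mod 256 = 56 → dc 38.
Outer hash (recomputed tag): even-index sum = 348 mod 256 = 92; odd-index sum = 296 mod 256 = 40 → 5c 28.
Recomputed tag = 5c28; claimed = 5c28 → match.

valid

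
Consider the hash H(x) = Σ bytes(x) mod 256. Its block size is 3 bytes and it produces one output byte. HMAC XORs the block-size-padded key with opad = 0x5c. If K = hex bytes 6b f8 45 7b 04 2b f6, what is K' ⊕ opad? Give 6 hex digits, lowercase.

Key hex bytes 6b f8 45 7b 04 2b f6 is 7 bytes > B = 3, so hash it first: H(key) = 48, then zero-pad to 3 bytes: K' = 48 00 00.
XOR each byte with 0x5c: 48⊕5c=14, 00⊕5c=5c, 00⊕5c=5c.

145c5c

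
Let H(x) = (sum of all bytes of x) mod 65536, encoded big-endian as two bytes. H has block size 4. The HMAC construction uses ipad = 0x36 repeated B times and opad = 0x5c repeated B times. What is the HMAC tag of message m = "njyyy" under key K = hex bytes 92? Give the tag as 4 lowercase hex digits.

Key hex bytes 92 is 1 byte ≤ B = 4; zero-pad to 4 bytes: K' = 92 00 00 00.
K' ⊕ ipad = a4 36 36 36.  K' ⊕ opad = ce 5c 5c 5c.
Inner input = (K'⊕ipad) ∥ m = a4 36 36 36 ∥ 6e 6a 79 79 79.
Inner hash: sum = 164+54+54+54+110+106+121+121+121 = 905 → 03 89.
Outer input = (K'⊕opad) ∥ inner = ce 5c 5c 5c ∥ 03 89.
Outer hash (tag): sum = 206+92+92+92+3+137 = 622 → 02 6e.

026e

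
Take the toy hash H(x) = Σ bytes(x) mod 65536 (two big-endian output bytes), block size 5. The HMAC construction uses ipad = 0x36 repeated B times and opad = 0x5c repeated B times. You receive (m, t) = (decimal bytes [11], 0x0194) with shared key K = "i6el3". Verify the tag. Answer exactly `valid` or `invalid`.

Key "i6el3" = 69 36 65 6c 33 is exactly B = 5 bytes: K' = 69 36 65 6c 33.
K' ⊕ ipad = 5f 00 53 5a 05; K' ⊕ opad = 35 6a 39 30 6f.
Inner hash: sum = 95+0+83+90+5+11 = 284 → 01 1c.
Outer hash (recomputed tag): sum = 53+106+57+48+111+1+28 = 404 → 01 94.
Recomputed tag = 0194; claimed = 0194 → match.

valid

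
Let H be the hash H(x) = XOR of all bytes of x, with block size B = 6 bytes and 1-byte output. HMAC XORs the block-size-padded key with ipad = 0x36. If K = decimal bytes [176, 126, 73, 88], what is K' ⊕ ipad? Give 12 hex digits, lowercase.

Key decimal bytes [176, 126, 73, 88] = b0 7e 49 58 is 4 bytes ≤ B = 6; zero-pad to 6 bytes: K' = b0 7e 49 58 00 00.
XOR each byte with 0x36: b0⊕36=86, 7e⊕36=48, 49⊕36=7f, 58⊕36=6e, 00⊕36=36, 00⊕36=36.

86487f6e3636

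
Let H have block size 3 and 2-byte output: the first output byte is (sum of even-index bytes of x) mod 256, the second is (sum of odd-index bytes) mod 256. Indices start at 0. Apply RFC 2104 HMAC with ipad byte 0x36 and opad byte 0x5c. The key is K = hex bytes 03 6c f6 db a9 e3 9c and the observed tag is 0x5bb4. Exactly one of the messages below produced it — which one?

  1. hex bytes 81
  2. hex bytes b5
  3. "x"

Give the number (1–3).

1

Key hex bytes 03 6c f6 db a9 e3 9c is 7 bytes > B = 3, so hash it first: H(key) = 3e 2a, then zero-pad to 3 bytes: K' = 3e 2a 00.
K' ⊕ ipad = 08 1c 36; K' ⊕ opad = 62 76 5c.
m1: inner = H(08 1c 36 81) = 3e 9d; tag = H(62 76 5c 3e 9d) = 5bb4 ← matches
m2: inner = H(08 1c 36 b5) = 3e d1; tag = H(62 76 5c 3e d1) = 8fb4
m3: inner = H(08 1c 36 78) = 3e 94; tag = H(62 76 5c 3e 94) = 52b4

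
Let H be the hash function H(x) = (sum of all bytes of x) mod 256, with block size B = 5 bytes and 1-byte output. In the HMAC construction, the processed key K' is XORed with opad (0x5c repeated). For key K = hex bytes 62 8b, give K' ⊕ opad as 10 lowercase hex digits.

3ed75c5c5c

Key hex bytes 62 8b is 2 bytes ≤ B = 5; zero-pad to 5 bytes: K' = 62 8b 00 00 00.
XOR each byte with 0x5c: 62⊕5c=3e, 8b⊕5c=d7, 00⊕5c=5c, 00⊕5c=5c, 00⊕5c=5c.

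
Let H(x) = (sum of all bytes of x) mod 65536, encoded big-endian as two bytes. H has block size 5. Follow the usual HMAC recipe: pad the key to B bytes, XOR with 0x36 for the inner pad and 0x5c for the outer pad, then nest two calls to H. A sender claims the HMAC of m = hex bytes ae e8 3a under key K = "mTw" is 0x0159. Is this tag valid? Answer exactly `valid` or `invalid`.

valid

Key "mTw" = 6d 54 77 is 3 bytes ≤ B = 5; zero-pad to 5 bytes: K' = 6d 54 77 00 00.
K' ⊕ ipad = 5b 62 41 36 36; K' ⊕ opad = 31 08 2b 5c 5c.
Inner hash: sum = 91+98+65+54+54+174+232+58 = 826 → 03 3a.
Outer hash (recomputed tag): sum = 49+8+43+92+92+3+58 = 345 → 01 59.
Recomputed tag = 0159; claimed = 0159 → match.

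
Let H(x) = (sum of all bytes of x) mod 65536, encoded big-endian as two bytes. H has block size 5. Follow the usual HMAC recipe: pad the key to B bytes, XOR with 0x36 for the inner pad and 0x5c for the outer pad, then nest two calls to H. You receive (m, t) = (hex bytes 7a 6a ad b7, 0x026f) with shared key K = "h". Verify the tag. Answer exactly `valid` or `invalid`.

Key "h" = 68 is 1 byte ≤ B = 5; zero-pad to 5 bytes: K' = 68 00 00 00 00.
K' ⊕ ipad = 5e 36 36 36 36; K' ⊕ opad = 34 5c 5c 5c 5c.
Inner hash: sum = 94+54+54+54+54+122+106+173+183 = 894 → 03 7e.
Outer hash (recomputed tag): sum = 52+92+92+92+92+3+126 = 549 → 02 25.
Recomputed tag = 0225; claimed = 026f → mismatch.

invalid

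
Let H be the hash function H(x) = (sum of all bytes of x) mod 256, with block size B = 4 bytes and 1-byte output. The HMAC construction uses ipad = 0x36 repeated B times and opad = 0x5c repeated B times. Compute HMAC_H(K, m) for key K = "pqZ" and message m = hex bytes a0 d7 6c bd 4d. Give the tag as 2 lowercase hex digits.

Key "pqZ" = 70 71 5a is 3 bytes ≤ B = 4; zero-pad to 4 bytes: K' = 70 71 5a 00.
K' ⊕ ipad = 46 47 6c 36.  K' ⊕ opad = 2c 2d 06 5c.
Inner input = (K'⊕ipad) ∥ m = 46 47 6c 36 ∥ a0 d7 6c bd 4d.
Inner hash: sum = 70+71+108+54+160+215+108+189+77 = 1052; mod 256 = 28 → 1c.
Outer input = (K'⊕opad) ∥ inner = 2c 2d 06 5c ∥ 1c.
Outer hash (tag): sum = 44+45+6+92+28 = 215 → d7.

d7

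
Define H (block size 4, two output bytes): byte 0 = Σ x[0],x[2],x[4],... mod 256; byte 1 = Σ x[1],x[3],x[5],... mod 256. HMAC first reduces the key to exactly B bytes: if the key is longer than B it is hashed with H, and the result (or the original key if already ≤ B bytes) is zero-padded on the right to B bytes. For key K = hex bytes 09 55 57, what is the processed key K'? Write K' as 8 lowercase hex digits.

09555700

Key hex bytes 09 55 57 is 3 bytes ≤ B = 4; zero-pad to 4 bytes: K' = 09 55 57 00.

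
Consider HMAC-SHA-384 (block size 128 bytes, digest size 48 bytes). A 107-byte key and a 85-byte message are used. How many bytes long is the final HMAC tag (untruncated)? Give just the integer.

48

The tag is one SHA-384 digest: 48 bytes.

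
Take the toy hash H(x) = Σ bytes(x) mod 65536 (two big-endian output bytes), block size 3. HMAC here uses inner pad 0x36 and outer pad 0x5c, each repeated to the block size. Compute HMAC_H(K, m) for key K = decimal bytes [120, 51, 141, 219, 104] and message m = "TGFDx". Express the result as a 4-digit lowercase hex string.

Key decimal bytes [120, 51, 141, 219, 104] = 78 33 8d db 68 is 5 bytes > B = 3, so hash it first: H(key) = 02 7b, then zero-pad to 3 bytes: K' = 02 7b 00.
K' ⊕ ipad = 34 4d 36.  K' ⊕ opad = 5e 27 5c.
Inner input = (K'⊕ipad) ∥ m = 34 4d 36 ∥ 54 47 46 44 78.
Inner hash: sum = 52+77+54+84+71+70+68+120 = 596 → 02 54.
Outer input = (K'⊕opad) ∥ inner = 5e 27 5c ∥ 02 54.
Outer hash (tag): sum = 94+39+92+2+84 = 311 → 01 37.

0137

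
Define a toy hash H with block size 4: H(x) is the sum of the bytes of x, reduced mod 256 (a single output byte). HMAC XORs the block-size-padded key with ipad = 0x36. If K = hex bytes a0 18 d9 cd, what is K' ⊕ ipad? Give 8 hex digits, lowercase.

962eeffb

Key hex bytes a0 18 d9 cd is exactly B = 4 bytes: K' = a0 18 d9 cd.
XOR each byte with 0x36: a0⊕36=96, 18⊕36=2e, d9⊕36=ef, cd⊕36=fb.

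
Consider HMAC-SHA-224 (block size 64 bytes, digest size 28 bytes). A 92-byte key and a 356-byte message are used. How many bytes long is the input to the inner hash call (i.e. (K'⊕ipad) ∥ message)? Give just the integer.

420

Key is 92 > 64 bytes, so it is hashed to 28 bytes then zero-padded to 64: |K'| = 64.
Inner input = (K'⊕ipad) ∥ m → 64 + 356 = 420 bytes.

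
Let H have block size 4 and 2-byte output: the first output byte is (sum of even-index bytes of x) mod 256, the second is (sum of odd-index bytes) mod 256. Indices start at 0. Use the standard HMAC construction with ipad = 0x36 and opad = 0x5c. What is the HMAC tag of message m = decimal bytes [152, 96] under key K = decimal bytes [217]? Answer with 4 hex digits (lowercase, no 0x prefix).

Key decimal bytes [217] = d9 is 1 byte ≤ B = 4; zero-pad to 4 bytes: K' = d9 00 00 00.
K' ⊕ ipad = ef 36 36 36.  K' ⊕ opad = 85 5c 5c 5c.
Inner input = (K'⊕ipad) ∥ m = ef 36 36 36 ∥ 98 60.
Inner hash: even-index sum = 445 mod 256 = 189; odd-index sum = 204 mod 256 = 204 → bd cc.
Outer input = (K'⊕opad) ∥ inner = 85 5c 5c 5c ∥ bd cc.
Outer hash (tag): even-index sum = 414 mod 256 = 158; odd-index sum = 388 mod 256 = 132 → 9e 84.

9e84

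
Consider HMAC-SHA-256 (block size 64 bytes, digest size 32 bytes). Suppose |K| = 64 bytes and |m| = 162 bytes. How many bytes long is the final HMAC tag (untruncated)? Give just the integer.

The tag is one SHA-256 digest: 32 bytes.

32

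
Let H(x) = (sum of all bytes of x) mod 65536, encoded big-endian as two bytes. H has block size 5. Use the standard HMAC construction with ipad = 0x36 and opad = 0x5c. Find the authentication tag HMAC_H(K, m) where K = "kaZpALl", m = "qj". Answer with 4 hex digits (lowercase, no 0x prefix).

Key "kaZpALl" = 6b 61 5a 70 41 4c 6c is 7 bytes > B = 5, so hash it first: H(key) = 02 8f, then zero-pad to 5 bytes: K' = 02 8f 00 00 00.
K' ⊕ ipad = 34 b9 36 36 36.  K' ⊕ opad = 5e d3 5c 5c 5c.
Inner input = (K'⊕ipad) ∥ m = 34 b9 36 36 36 ∥ 71 6a.
Inner hash: sum = 52+185+54+54+54+113+106 = 618 → 02 6a.
Outer input = (K'⊕opad) ∥ inner = 5e d3 5c 5c 5c ∥ 02 6a.
Outer hash (tag): sum = 94+211+92+92+92+2+106 = 689 → 02 b1.

02b1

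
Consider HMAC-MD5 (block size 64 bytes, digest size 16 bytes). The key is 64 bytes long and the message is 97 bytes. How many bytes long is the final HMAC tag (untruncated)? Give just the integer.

The tag is one MD5 digest: 16 bytes.

16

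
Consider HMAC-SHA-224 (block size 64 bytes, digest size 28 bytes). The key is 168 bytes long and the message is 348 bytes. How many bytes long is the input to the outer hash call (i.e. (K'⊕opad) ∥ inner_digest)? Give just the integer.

92

Key is 168 > 64 bytes, so it is hashed to 28 bytes then zero-padded to 64: |K'| = 64.
Outer input = (K'⊕opad) ∥ H(inner) → 64 + 28 = 92 bytes.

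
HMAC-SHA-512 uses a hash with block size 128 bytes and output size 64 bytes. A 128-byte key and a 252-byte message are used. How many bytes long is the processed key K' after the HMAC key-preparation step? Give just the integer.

128

Key is 128 ≤ 128 bytes, zero-padded: |K'| = 128.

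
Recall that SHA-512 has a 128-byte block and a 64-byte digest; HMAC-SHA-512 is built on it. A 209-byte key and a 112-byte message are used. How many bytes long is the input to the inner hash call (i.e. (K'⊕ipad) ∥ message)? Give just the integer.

Key is 209 > 128 bytes, so it is hashed to 64 bytes then zero-padded to 128: |K'| = 128.
Inner input = (K'⊕ipad) ∥ m → 128 + 112 = 240 bytes.

240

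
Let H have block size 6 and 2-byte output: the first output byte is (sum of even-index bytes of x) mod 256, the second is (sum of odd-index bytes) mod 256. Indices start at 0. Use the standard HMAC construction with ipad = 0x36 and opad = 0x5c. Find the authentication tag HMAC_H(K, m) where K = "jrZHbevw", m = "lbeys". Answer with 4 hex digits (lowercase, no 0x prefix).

Key "jrZHbevw" = 6a 72 5a 48 62 65 76 77 is 8 bytes > B = 6, so hash it first: H(key) = 9c 96, then zero-pad to 6 bytes: K' = 9c 96 00 00 00 00.
K' ⊕ ipad = aa a0 36 36 36 36.  K' ⊕ opad = c0 ca 5c 5c 5c 5c.
Inner input = (K'⊕ipad) ∥ m = aa a0 36 36 36 36 ∥ 6c 62 65 79 73.
Inner hash: even-index sum = 602 mod 256 = 90; odd-index sum = 487 mod 256 = 231 → 5a e7.
Outer input = (K'⊕opad) ∥ inner = c0 ca 5c 5c 5c 5c ∥ 5a e7.
Outer hash (tag): even-index sum = 466 mod 256 = 210; odd-index sum = 617 mod 256 = 105 → d2 69.

d269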